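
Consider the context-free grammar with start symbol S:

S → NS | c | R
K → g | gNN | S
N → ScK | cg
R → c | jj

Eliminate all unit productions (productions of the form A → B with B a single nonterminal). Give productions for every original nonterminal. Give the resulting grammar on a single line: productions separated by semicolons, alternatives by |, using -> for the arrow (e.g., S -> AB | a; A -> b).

S -> c | NS | jj; K -> c | g | NS | jj | gNN; N -> cg | ScK; R -> c | jj

Unit productions: K->S, S->R.
Unit pairs (A ⇒* B via units): (K,R), (K,S), (S,R).
S: inherits non-unit rules of {R, S} → NS | c | jj.
K: inherits non-unit rules of {K, R, S} → NS | c | g | gNN | jj.
N: inherits non-unit rules of {N} → ScK | cg.
R: inherits non-unit rules of {R} → c | jj.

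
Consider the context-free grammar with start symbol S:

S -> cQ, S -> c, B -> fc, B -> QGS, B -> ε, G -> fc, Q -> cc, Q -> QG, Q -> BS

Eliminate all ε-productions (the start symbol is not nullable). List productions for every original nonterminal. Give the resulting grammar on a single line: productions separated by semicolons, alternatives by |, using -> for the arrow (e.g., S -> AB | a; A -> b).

S -> c | cQ; B -> fc | QGS; G -> fc; Q -> S | BS | QG | cc

Nullable set: {B}.
Drop B -> ε.
Q -> BS: B nullable, giving BS | S.
Unchanged (no nullable symbols): S -> c; S -> cQ; B -> QGS; B -> fc; G -> fc; Q -> QG; Q -> cc.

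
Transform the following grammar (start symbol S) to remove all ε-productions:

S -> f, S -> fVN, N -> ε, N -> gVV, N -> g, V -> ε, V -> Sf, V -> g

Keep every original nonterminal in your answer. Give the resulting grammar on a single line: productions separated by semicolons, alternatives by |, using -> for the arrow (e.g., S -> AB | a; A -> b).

Nullable set: {N, V}.
S -> fVN: V, N nullable, giving f | fN | fV | fVN.
Drop N -> ε.
N -> gVV: V, V nullable, giving g | gV | gVV.
Drop V -> ε.
Unchanged (no nullable symbols): S -> f; N -> g; V -> Sf; V -> g.

S -> f | fN | fV | fVN; N -> g | gV | gVV; V -> g | Sf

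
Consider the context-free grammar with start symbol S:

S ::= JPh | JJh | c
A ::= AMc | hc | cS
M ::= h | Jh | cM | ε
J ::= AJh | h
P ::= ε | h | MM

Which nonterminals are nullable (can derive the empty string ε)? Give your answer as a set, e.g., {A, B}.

{M, P}

Directly nullable (have an ε-rule): {M, P}.
Not nullable: A, J, S — each has a terminal in every rule's right-hand side or depends on a non-nullable symbol.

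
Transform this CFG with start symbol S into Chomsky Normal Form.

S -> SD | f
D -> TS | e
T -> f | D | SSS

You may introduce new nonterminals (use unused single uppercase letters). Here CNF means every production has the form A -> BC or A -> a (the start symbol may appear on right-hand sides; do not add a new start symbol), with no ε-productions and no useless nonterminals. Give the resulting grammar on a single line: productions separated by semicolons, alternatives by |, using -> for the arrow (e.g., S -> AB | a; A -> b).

No ε-productions.
After unit-elimination: S -> f | SD; D -> e | TS; T -> e | f | TS | SSS.
BIN: T -> SSS becomes T -> SA, A -> SS.

S -> f | SD; A -> SS; D -> e | TS; T -> e | f | SA | TS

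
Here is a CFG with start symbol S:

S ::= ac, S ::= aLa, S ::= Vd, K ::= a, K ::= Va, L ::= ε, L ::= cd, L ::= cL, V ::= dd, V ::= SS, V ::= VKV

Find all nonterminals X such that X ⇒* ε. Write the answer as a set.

Directly nullable (have an ε-rule): {L}.
Not nullable: K, S, V — each has a terminal in every rule's right-hand side or depends on a non-nullable symbol.

{L}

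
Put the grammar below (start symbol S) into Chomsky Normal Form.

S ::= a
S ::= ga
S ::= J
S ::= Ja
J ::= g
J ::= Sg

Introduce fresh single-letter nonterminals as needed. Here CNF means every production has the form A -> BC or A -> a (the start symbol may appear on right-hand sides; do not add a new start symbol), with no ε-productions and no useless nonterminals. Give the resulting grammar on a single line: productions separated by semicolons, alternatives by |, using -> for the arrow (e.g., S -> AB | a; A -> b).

S -> a | g | AB | JB | SA; A -> g; B -> a; J -> g | SA

No ε-productions.
After unit-elimination: S -> a | g | Ja | Sg | ga; J -> g | Sg.
TERM: introduce B -> a, A -> g and substitute in every rule of length ≥2.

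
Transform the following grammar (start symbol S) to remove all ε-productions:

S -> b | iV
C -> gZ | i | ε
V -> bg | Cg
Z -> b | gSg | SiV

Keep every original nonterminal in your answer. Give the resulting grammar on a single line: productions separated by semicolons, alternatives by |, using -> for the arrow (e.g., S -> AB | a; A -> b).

S -> b | iV; C -> i | gZ; V -> g | Cg | bg; Z -> b | SiV | gSg

Nullable set: {C}.
Drop C -> ε.
V -> Cg: C nullable, giving Cg | g.
Unchanged (no nullable symbols): S -> b; S -> iV; C -> gZ; C -> i; V -> bg; Z -> SiV; Z -> b; Z -> gSg.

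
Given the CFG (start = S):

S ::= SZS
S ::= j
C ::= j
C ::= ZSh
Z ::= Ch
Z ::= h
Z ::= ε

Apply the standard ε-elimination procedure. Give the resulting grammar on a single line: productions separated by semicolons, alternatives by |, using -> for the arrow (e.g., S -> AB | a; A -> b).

Nullable set: {Z}.
S -> SZS: Z nullable, giving SS | SZS.
C -> ZSh: Z nullable, giving Sh | ZSh.
Drop Z -> ε.
Unchanged (no nullable symbols): S -> j; C -> j; Z -> Ch; Z -> h.

S -> j | SS | SZS; C -> j | Sh | ZSh; Z -> h | Ch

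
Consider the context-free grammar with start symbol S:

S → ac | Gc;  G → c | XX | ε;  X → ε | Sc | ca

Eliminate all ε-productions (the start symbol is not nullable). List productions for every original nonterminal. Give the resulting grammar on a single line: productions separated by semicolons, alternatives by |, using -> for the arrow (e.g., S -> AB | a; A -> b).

S -> c | Gc | ac; G -> X | c | XX; X -> Sc | ca

Nullable set: {G, X}.
S -> Gc: G nullable, giving Gc | c.
Drop G -> ε.
G -> XX: X, X nullable, giving X | XX.
Drop X -> ε.
Unchanged (no nullable symbols): S -> ac; G -> c; X -> Sc; X -> ca.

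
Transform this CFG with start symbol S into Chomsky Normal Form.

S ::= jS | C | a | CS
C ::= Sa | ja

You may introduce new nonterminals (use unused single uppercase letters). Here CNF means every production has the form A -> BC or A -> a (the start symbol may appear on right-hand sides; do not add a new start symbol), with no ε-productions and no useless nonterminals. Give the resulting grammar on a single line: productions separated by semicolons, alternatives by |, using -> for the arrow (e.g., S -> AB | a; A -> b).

S -> a | BA | BS | CS | SA; A -> a; B -> j; C -> BA | SA

No ε-productions.
After unit-elimination: S -> a | CS | Sa | jS | ja; C -> Sa | ja.
TERM: introduce A -> a, B -> j and substitute in every rule of length ≥2.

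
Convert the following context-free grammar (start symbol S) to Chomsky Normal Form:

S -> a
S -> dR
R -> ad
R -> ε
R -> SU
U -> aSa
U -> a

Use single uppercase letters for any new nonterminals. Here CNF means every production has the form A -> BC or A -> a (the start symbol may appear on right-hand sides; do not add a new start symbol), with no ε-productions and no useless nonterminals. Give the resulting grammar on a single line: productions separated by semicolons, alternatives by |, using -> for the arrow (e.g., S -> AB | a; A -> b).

S -> a | d | BR; A -> a; B -> d; C -> SA; R -> AB | SU; U -> a | AC

Nullable: {R}; after ε-elimination: S -> a | d | dR; R -> SU | ad; U -> a | aSa.
No unit productions to eliminate.
TERM: introduce A -> a, B -> d and substitute in every rule of length ≥2.
BIN: U -> ASA becomes U -> AC, C -> SA.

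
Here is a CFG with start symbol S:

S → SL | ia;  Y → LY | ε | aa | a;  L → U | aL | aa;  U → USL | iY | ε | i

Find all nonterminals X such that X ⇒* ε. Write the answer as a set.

{L, U, Y}

Directly nullable (have an ε-rule): {U, Y}.
L is nullable via L -> U (every symbol on the right is already known nullable).
Not nullable: S — each has a terminal in every rule's right-hand side or depends on a non-nullable symbol.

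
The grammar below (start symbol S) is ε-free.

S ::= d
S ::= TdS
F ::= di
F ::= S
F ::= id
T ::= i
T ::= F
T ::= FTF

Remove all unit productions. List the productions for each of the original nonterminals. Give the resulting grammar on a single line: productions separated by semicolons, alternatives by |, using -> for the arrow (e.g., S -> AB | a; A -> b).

Unit productions: F->S, T->F.
Unit pairs (A ⇒* B via units): (F,S), (T,F), (T,S).
S: inherits non-unit rules of {S} → TdS | d.
F: inherits non-unit rules of {F, S} → TdS | d | di | id.
T: inherits non-unit rules of {F, S, T} → FTF | TdS | d | di | i | id.

S -> d | TdS; F -> d | di | id | TdS; T -> d | i | di | id | FTF | TdS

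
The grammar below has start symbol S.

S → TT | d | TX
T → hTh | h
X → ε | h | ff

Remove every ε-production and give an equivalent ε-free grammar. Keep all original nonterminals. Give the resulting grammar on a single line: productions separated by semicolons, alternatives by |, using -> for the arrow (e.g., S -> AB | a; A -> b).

Nullable set: {X}.
S -> TX: X nullable, giving T | TX.
Drop X -> ε.
Unchanged (no nullable symbols): S -> TT; S -> d; T -> h; T -> hTh; X -> ff; X -> h.

S -> T | d | TT | TX; T -> h | hTh; X -> h | ff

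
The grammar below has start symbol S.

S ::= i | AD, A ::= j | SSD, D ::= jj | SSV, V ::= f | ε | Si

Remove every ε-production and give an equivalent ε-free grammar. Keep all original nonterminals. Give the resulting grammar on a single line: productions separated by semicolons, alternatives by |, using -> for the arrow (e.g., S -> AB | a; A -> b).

Nullable set: {V}.
D -> SSV: V nullable, giving SS | SSV.
Drop V -> ε.
Unchanged (no nullable symbols): S -> AD; S -> i; A -> SSD; A -> j; D -> jj; V -> Si; V -> f.

S -> i | AD; A -> j | SSD; D -> SS | jj | SSV; V -> f | Si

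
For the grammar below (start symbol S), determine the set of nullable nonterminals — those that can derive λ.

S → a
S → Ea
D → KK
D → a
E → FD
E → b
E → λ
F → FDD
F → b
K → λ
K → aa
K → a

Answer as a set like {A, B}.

Directly nullable (have an ε-rule): {E, K}.
D is nullable via D -> KK (every symbol on the right is already known nullable).
Not nullable: F, S — each has a terminal in every rule's right-hand side or depends on a non-nullable symbol.

{D, E, K}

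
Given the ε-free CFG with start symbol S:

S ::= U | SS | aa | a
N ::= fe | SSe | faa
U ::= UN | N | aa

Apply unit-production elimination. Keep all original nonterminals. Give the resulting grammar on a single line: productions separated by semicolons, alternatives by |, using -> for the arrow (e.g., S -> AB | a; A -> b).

S -> a | SS | UN | aa | fe | SSe | faa; N -> fe | SSe | faa; U -> UN | aa | fe | SSe | faa

Unit productions: S->U, U->N.
Unit pairs (A ⇒* B via units): (S,N), (S,U), (U,N).
S: inherits non-unit rules of {N, S, U} → SS | SSe | UN | a | aa | faa | fe.
N: inherits non-unit rules of {N} → SSe | faa | fe.
U: inherits non-unit rules of {N, U} → SSe | UN | aa | faa | fe.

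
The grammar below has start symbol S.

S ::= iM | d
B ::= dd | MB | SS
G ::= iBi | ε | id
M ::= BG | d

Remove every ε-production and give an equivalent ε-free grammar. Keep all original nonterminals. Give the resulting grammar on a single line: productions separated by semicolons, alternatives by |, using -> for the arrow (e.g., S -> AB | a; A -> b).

S -> d | iM; B -> MB | SS | dd; G -> id | iBi; M -> B | d | BG

Nullable set: {G}.
Drop G -> ε.
M -> BG: G nullable, giving B | BG.
Unchanged (no nullable symbols): S -> d; S -> iM; B -> MB; B -> SS; B -> dd; G -> iBi; G -> id; M -> d.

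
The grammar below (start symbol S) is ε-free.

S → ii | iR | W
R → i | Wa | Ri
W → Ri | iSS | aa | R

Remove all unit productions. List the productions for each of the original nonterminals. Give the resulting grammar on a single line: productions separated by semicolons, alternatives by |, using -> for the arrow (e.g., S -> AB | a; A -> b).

Unit productions: S->W, W->R.
Unit pairs (A ⇒* B via units): (S,R), (S,W), (W,R).
S: inherits non-unit rules of {R, S, W} → Ri | Wa | aa | i | iR | iSS | ii.
R: inherits non-unit rules of {R} → Ri | Wa | i.
W: inherits non-unit rules of {R, W} → Ri | Wa | aa | i | iSS.

S -> i | Ri | Wa | aa | iR | ii | iSS; R -> i | Ri | Wa; W -> i | Ri | Wa | aa | iSS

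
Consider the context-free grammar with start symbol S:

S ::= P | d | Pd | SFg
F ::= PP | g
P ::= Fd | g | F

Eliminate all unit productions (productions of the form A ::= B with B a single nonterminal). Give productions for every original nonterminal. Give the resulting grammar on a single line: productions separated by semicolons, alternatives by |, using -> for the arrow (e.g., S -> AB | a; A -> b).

Unit productions: P->F, S->P.
Unit pairs (A ⇒* B via units): (P,F), (S,F), (S,P).
S: inherits non-unit rules of {F, P, S} → Fd | PP | Pd | SFg | d | g.
F: inherits non-unit rules of {F} → PP | g.
P: inherits non-unit rules of {F, P} → Fd | PP | g.

S -> d | g | Fd | PP | Pd | SFg; F -> g | PP; P -> g | Fd | PP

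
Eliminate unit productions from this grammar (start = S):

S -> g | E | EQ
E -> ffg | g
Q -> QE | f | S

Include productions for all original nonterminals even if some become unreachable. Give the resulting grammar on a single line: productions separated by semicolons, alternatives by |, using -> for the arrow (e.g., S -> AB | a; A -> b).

Unit productions: Q->S, S->E.
Unit pairs (A ⇒* B via units): (Q,E), (Q,S), (S,E).
S: inherits non-unit rules of {E, S} → EQ | ffg | g.
E: inherits non-unit rules of {E} → ffg | g.
Q: inherits non-unit rules of {E, Q, S} → EQ | QE | f | ffg | g.

S -> g | EQ | ffg; E -> g | ffg; Q -> f | g | EQ | QE | ffg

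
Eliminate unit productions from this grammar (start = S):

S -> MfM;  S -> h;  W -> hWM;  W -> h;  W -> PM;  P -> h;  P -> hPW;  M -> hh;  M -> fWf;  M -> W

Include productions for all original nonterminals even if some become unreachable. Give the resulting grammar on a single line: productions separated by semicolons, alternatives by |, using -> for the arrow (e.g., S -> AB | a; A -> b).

S -> h | MfM; M -> h | PM | hh | fWf | hWM; P -> h | hPW; W -> h | PM | hWM

Unit productions: M->W.
Unit pairs (A ⇒* B via units): (M,W).
S: inherits non-unit rules of {S} → MfM | h.
M: inherits non-unit rules of {M, W} → PM | fWf | h | hWM | hh.
P: inherits non-unit rules of {P} → h | hPW.
W: inherits non-unit rules of {W} → PM | h | hWM.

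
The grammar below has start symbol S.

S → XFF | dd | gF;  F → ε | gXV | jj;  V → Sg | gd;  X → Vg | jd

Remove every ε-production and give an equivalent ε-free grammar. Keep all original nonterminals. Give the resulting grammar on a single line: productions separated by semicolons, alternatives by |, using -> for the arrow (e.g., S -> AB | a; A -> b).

Nullable set: {F}.
S -> XFF: F, F nullable, giving X | XF | XFF.
S -> gF: F nullable, giving g | gF.
Drop F -> ε.
Unchanged (no nullable symbols): S -> dd; F -> gXV; F -> jj; V -> Sg; V -> gd; X -> Vg; X -> jd.

S -> X | g | XF | dd | gF | XFF; F -> jj | gXV; V -> Sg | gd; X -> Vg | jd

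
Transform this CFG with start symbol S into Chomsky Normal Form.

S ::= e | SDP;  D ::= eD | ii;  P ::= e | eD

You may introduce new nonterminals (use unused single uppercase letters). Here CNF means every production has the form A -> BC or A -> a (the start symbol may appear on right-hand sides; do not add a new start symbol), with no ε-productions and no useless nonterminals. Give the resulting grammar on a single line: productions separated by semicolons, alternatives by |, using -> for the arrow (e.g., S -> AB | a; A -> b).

No ε-productions.
No unit productions to eliminate.
TERM: introduce A -> e, B -> i and substitute in every rule of length ≥2.
BIN: S -> SDP becomes S -> SC, C -> DP.

S -> e | SC; A -> e; B -> i; C -> DP; D -> AD | BB; P -> e | AD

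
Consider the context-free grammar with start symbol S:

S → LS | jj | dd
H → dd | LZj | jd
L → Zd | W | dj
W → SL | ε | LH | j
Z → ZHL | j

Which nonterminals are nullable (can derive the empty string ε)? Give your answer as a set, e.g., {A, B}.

{L, W}

Directly nullable (have an ε-rule): {W}.
L is nullable via L -> W (every symbol on the right is already known nullable).
Not nullable: H, S, Z — each has a terminal in every rule's right-hand side or depends on a non-nullable symbol.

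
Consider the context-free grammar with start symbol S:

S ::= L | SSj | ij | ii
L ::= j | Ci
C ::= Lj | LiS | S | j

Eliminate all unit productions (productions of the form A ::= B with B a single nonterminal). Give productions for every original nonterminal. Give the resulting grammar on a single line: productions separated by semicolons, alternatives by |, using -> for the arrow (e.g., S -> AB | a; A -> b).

S -> j | Ci | ii | ij | SSj; C -> j | Ci | Lj | ii | ij | LiS | SSj; L -> j | Ci

Unit productions: C->S, S->L.
Unit pairs (A ⇒* B via units): (C,L), (C,S), (S,L).
S: inherits non-unit rules of {L, S} → Ci | SSj | ii | ij | j.
C: inherits non-unit rules of {C, L, S} → Ci | LiS | Lj | SSj | ii | ij | j.
L: inherits non-unit rules of {L} → Ci | j.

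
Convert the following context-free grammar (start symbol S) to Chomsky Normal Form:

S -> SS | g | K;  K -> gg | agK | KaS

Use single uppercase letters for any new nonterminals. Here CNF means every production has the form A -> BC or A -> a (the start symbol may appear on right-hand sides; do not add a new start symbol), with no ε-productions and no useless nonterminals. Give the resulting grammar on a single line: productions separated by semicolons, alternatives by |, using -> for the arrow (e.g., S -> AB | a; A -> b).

S -> g | AE | BB | KF | SS; A -> a; B -> g; C -> BK; D -> AS; E -> BK; F -> AS; K -> AC | BB | KD

No ε-productions.
After unit-elimination: S -> g | SS | gg | KaS | agK; K -> gg | KaS | agK.
TERM: introduce A -> a, B -> g and substitute in every rule of length ≥2.
BIN: K -> ABK becomes K -> AC, C -> BK; K -> KAS becomes K -> KD, D -> AS; S -> ABK becomes S -> AE, E -> BK; S -> KAS becomes S -> KF, F -> AS.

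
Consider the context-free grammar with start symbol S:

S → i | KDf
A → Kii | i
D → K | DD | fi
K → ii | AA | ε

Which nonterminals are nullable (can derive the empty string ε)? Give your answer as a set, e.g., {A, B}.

Directly nullable (have an ε-rule): {K}.
D is nullable via D -> K (every symbol on the right is already known nullable).
Not nullable: A, S — each has a terminal in every rule's right-hand side or depends on a non-nullable symbol.

{D, K}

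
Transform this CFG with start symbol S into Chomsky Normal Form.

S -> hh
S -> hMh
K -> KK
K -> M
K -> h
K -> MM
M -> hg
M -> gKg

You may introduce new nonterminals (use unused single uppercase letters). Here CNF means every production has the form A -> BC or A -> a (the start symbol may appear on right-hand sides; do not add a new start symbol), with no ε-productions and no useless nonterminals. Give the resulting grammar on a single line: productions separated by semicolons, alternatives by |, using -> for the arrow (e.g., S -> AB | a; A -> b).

S -> BB | BE; A -> g; B -> h; C -> KA; D -> KA; E -> MB; K -> h | AC | BA | KK | MM; M -> AD | BA

No ε-productions.
After unit-elimination: S -> hh | hMh; K -> h | KK | MM | hg | gKg; M -> hg | gKg.
TERM: introduce A -> g, B -> h and substitute in every rule of length ≥2.
BIN: K -> AKA becomes K -> AC, C -> KA; M -> AKA becomes M -> AD, D -> KA; S -> BMB becomes S -> BE, E -> MB.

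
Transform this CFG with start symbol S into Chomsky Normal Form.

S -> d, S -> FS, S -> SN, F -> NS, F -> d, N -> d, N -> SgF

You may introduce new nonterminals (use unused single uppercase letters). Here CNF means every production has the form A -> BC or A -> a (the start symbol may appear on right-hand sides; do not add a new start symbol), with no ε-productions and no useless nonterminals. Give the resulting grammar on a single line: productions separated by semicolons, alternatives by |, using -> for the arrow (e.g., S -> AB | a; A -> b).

S -> d | FS | SN; A -> g; B -> AF; F -> d | NS; N -> d | SB

No ε-productions.
No unit productions to eliminate.
TERM: introduce A -> g and substitute in every rule of length ≥2.
BIN: N -> SAF becomes N -> SB, B -> AF.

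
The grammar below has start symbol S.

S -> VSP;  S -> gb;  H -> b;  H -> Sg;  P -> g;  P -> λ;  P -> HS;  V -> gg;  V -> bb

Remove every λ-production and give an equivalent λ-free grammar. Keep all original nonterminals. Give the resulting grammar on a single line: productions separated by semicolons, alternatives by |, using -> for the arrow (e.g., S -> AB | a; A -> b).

Nullable set: {P}.
S -> VSP: P nullable, giving VS | VSP.
Drop P -> λ.
Unchanged (no nullable symbols): S -> gb; H -> Sg; H -> b; P -> HS; P -> g; V -> bb; V -> gg.

S -> VS | gb | VSP; H -> b | Sg; P -> g | HS; V -> bb | gg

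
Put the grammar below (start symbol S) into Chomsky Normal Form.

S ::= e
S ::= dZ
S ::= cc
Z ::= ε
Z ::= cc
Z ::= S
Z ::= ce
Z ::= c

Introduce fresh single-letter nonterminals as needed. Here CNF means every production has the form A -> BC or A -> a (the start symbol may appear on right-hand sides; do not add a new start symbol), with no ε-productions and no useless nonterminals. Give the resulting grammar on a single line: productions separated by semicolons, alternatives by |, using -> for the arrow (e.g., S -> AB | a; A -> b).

S -> d | e | AA | BZ; A -> c; B -> d; C -> e; Z -> c | d | e | AA | AC | BZ

Nullable: {Z}; after ε-elimination: S -> d | e | cc | dZ; Z -> S | c | cc | ce.
After unit-elimination: S -> d | e | cc | dZ; Z -> c | d | e | cc | ce | dZ.
TERM: introduce A -> c, B -> d, C -> e and substitute in every rule of length ≥2.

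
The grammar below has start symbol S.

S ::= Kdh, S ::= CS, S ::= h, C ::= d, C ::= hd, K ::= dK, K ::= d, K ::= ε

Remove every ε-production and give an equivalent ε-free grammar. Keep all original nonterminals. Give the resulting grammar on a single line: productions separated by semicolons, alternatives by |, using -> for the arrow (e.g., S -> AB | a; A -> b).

S -> h | CS | dh | Kdh; C -> d | hd; K -> d | dK

Nullable set: {K}.
S -> Kdh: K nullable, giving Kdh | dh.
Drop K -> ε.
K -> dK: K nullable, giving d | dK.
Unchanged (no nullable symbols): S -> CS; S -> h; C -> d; C -> hd; K -> d.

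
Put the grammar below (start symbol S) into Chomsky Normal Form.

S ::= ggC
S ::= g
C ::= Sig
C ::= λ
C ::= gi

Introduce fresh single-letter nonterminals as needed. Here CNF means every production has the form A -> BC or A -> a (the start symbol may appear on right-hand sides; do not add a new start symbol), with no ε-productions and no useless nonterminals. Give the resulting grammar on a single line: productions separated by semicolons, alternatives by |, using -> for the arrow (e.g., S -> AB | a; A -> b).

Nullable: {C}; after ε-elimination: S -> g | gg | ggC; C -> gi | Sig.
No unit productions to eliminate.
TERM: introduce B -> g, A -> i and substitute in every rule of length ≥2.
BIN: C -> SAB becomes C -> SD, D -> AB; S -> BBC becomes S -> BE, E -> BC.

S -> g | BB | BE; A -> i; B -> g; C -> BA | SD; D -> AB; E -> BC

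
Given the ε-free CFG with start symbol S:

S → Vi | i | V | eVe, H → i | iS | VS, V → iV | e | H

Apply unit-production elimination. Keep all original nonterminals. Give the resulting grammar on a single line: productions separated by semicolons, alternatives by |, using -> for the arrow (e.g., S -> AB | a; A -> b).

Unit productions: S->V, V->H.
Unit pairs (A ⇒* B via units): (S,H), (S,V), (V,H).
S: inherits non-unit rules of {H, S, V} → VS | Vi | e | eVe | i | iS | iV.
H: inherits non-unit rules of {H} → VS | i | iS.
V: inherits non-unit rules of {H, V} → VS | e | i | iS | iV.

S -> e | i | VS | Vi | iS | iV | eVe; H -> i | VS | iS; V -> e | i | VS | iS | iV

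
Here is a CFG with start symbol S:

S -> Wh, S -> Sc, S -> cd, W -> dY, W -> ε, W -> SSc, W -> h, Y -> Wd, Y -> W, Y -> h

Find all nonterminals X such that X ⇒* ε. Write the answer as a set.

{W, Y}

Directly nullable (have an ε-rule): {W}.
Y is nullable via Y -> W (every symbol on the right is already known nullable).
Not nullable: S — each has a terminal in every rule's right-hand side or depends on a non-nullable symbol.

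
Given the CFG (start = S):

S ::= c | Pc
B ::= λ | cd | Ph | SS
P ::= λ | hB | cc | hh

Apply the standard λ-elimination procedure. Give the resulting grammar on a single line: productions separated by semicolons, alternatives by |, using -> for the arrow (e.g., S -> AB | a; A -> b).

S -> c | Pc; B -> h | Ph | SS | cd; P -> h | cc | hB | hh

Nullable set: {B, P}.
S -> Pc: P nullable, giving Pc | c.
Drop B -> λ.
B -> Ph: P nullable, giving Ph | h.
Drop P -> λ.
P -> hB: B nullable, giving h | hB.
Unchanged (no nullable symbols): S -> c; B -> SS; B -> cd; P -> cc; P -> hh.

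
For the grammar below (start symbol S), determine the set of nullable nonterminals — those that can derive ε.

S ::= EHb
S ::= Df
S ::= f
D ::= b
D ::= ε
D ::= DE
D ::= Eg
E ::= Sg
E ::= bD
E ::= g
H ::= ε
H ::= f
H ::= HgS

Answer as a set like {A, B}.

Directly nullable (have an ε-rule): {D, H}.
Not nullable: E, S — each has a terminal in every rule's right-hand side or depends on a non-nullable symbol.

{D, H}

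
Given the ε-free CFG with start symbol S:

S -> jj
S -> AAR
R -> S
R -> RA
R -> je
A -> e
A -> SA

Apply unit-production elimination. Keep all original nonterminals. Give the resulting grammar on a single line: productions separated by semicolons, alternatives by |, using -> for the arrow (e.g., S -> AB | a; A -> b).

S -> jj | AAR; A -> e | SA; R -> RA | je | jj | AAR

Unit productions: R->S.
Unit pairs (A ⇒* B via units): (R,S).
S: inherits non-unit rules of {S} → AAR | jj.
A: inherits non-unit rules of {A} → SA | e.
R: inherits non-unit rules of {R, S} → AAR | RA | je | jj.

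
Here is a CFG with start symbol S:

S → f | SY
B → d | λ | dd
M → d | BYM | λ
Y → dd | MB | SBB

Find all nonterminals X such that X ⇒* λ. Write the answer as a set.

Directly nullable (have an ε-rule): {B, M}.
Y is nullable via Y -> MB (every symbol on the right is already known nullable).
Not nullable: S — each has a terminal in every rule's right-hand side or depends on a non-nullable symbol.

{B, M, Y}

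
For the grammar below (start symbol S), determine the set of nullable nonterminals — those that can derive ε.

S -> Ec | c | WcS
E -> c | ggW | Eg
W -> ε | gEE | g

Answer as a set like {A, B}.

Directly nullable (have an ε-rule): {W}.
Not nullable: E, S — each has a terminal in every rule's right-hand side or depends on a non-nullable symbol.

{W}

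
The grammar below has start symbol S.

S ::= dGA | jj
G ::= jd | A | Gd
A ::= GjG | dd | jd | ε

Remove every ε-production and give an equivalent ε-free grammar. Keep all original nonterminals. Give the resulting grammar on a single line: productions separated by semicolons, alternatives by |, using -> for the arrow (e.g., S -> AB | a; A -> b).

S -> d | dA | dG | jj | dGA; A -> j | Gj | dd | jG | jd | GjG; G -> A | d | Gd | jd

Nullable set: {A, G}.
S -> dGA: G, A nullable, giving d | dA | dG | dGA.
Drop A -> ε.
A -> GjG: G, G nullable, giving Gj | GjG | j | jG.
G -> A: A nullable, giving A.
G -> Gd: G nullable, giving Gd | d.
Unchanged (no nullable symbols): S -> jj; A -> dd; A -> jd; G -> jd.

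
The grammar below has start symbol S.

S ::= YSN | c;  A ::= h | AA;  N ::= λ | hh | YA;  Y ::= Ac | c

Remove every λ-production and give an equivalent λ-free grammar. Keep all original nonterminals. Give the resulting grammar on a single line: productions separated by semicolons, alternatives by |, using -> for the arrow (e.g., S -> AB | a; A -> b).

Nullable set: {N}.
S -> YSN: N nullable, giving YS | YSN.
Drop N -> λ.
Unchanged (no nullable symbols): S -> c; A -> AA; A -> h; N -> YA; N -> hh; Y -> Ac; Y -> c.

S -> c | YS | YSN; A -> h | AA; N -> YA | hh; Y -> c | Ac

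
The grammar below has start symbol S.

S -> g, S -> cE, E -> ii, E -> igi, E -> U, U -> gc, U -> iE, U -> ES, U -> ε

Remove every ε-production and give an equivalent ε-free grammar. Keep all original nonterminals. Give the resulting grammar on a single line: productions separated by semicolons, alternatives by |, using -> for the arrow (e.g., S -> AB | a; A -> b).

Nullable set: {E, U}.
S -> cE: E nullable, giving c | cE.
E -> U: U nullable, giving U.
Drop U -> ε.
U -> ES: E nullable, giving ES | S.
U -> iE: E nullable, giving i | iE.
Unchanged (no nullable symbols): S -> g; E -> igi; E -> ii; U -> gc.

S -> c | g | cE; E -> U | ii | igi; U -> S | i | ES | gc | iE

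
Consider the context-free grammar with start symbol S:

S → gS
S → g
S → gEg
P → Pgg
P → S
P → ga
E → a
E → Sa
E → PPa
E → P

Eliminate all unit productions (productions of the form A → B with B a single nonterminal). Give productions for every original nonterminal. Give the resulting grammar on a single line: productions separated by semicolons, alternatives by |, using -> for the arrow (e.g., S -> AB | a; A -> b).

Unit productions: E->P, P->S.
Unit pairs (A ⇒* B via units): (E,P), (E,S), (P,S).
S: inherits non-unit rules of {S} → g | gEg | gS.
E: inherits non-unit rules of {E, P, S} → PPa | Pgg | Sa | a | g | gEg | gS | ga.
P: inherits non-unit rules of {P, S} → Pgg | g | gEg | gS | ga.

S -> g | gS | gEg; E -> a | g | Sa | gS | ga | PPa | Pgg | gEg; P -> g | gS | ga | Pgg | gEg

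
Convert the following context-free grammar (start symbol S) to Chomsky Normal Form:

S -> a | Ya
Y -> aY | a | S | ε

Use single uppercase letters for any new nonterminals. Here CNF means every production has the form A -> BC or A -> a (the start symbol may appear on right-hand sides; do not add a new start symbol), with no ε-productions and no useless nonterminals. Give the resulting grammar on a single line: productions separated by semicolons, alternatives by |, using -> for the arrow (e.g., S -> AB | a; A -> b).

Nullable: {Y}; after ε-elimination: S -> a | Ya; Y -> S | a | aY.
After unit-elimination: S -> a | Ya; Y -> a | Ya | aY.
TERM: introduce A -> a and substitute in every rule of length ≥2.

S -> a | YA; A -> a; Y -> a | AY | YA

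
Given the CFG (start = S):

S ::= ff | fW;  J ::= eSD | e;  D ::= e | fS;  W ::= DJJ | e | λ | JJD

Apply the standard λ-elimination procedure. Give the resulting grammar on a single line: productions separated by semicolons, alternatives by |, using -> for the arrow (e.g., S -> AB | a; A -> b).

S -> f | fW | ff; D -> e | fS; J -> e | eSD; W -> e | DJJ | JJD

Nullable set: {W}.
S -> fW: W nullable, giving f | fW.
Drop W -> λ.
Unchanged (no nullable symbols): S -> ff; D -> e; D -> fS; J -> e; J -> eSD; W -> DJJ; W -> JJD; W -> e.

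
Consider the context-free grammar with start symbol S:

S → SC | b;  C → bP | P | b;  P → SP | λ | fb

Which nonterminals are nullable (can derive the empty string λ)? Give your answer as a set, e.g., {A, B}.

Directly nullable (have an ε-rule): {P}.
C is nullable via C -> P (every symbol on the right is already known nullable).
Not nullable: S — each has a terminal in every rule's right-hand side or depends on a non-nullable symbol.

{C, P}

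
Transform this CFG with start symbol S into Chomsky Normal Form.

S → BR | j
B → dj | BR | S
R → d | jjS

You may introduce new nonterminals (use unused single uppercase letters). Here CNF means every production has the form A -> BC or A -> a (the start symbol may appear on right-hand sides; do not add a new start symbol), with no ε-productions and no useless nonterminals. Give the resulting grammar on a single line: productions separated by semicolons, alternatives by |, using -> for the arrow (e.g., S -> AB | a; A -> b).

No ε-productions.
After unit-elimination: S -> j | BR; B -> j | BR | dj; R -> d | jjS.
TERM: introduce A -> d, C -> j and substitute in every rule of length ≥2.
BIN: R -> CCS becomes R -> CD, D -> CS.

S -> j | BR; A -> d; B -> j | AC | BR; C -> j; D -> CS; R -> d | CD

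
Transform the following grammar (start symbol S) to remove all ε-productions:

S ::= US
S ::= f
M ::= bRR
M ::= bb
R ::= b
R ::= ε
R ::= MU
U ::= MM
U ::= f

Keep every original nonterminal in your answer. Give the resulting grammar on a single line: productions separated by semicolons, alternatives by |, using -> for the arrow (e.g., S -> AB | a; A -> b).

Nullable set: {R}.
M -> bRR: R, R nullable, giving b | bR | bRR.
Drop R -> ε.
Unchanged (no nullable symbols): S -> US; S -> f; M -> bb; R -> MU; R -> b; U -> MM; U -> f.

S -> f | US; M -> b | bR | bb | bRR; R -> b | MU; U -> f | MM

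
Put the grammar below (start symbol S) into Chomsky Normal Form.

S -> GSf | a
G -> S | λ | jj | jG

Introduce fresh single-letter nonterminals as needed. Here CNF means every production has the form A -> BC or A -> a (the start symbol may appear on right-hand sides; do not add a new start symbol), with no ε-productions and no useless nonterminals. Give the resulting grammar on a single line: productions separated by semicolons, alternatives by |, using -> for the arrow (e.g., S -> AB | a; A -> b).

Nullable: {G}; after ε-elimination: S -> a | Sf | GSf; G -> S | j | jG | jj.
After unit-elimination: S -> a | Sf | GSf; G -> a | j | Sf | jG | jj | GSf.
TERM: introduce A -> f, B -> j and substitute in every rule of length ≥2.
BIN: G -> GSA becomes G -> GC, C -> SA; S -> GSA becomes S -> GD, D -> SA.

S -> a | GD | SA; A -> f; B -> j; C -> SA; D -> SA; G -> a | j | BB | BG | GC | SA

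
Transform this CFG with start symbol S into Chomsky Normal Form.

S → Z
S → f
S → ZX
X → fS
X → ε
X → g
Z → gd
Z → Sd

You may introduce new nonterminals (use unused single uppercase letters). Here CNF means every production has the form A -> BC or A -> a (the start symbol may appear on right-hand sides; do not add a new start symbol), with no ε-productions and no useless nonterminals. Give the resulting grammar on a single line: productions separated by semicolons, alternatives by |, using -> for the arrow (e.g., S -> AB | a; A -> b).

Nullable: {X}; after ε-elimination: S -> Z | f | ZX; X -> g | fS; Z -> Sd | gd.
After unit-elimination: S -> f | Sd | ZX | gd; X -> g | fS; Z -> Sd | gd.
TERM: introduce A -> d, C -> f, B -> g and substitute in every rule of length ≥2.

S -> f | BA | SA | ZX; A -> d; B -> g; C -> f; X -> g | CS; Z -> BA | SA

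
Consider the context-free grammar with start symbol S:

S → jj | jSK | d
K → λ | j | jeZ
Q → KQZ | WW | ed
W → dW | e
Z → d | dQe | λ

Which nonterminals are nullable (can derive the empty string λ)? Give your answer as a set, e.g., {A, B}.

Directly nullable (have an ε-rule): {K, Z}.
Not nullable: Q, S, W — each has a terminal in every rule's right-hand side or depends on a non-nullable symbol.

{K, Z}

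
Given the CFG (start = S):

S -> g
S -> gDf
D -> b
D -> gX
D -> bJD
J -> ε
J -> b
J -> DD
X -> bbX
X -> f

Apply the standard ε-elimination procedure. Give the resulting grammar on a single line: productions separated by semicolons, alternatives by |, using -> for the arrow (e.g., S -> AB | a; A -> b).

Nullable set: {J}.
D -> bJD: J nullable, giving bD | bJD.
Drop J -> ε.
Unchanged (no nullable symbols): S -> g; S -> gDf; D -> b; D -> gX; J -> DD; J -> b; X -> bbX; X -> f.

S -> g | gDf; D -> b | bD | gX | bJD; J -> b | DD; X -> f | bbX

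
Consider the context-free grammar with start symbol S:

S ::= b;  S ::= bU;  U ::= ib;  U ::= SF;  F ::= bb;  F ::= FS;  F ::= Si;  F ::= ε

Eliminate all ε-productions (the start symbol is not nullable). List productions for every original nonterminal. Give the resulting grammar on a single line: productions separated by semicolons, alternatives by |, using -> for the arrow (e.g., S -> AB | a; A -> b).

S -> b | bU; F -> S | FS | Si | bb; U -> S | SF | ib

Nullable set: {F}.
Drop F -> ε.
F -> FS: F nullable, giving FS | S.
U -> SF: F nullable, giving S | SF.
Unchanged (no nullable symbols): S -> b; S -> bU; F -> Si; F -> bb; U -> ib.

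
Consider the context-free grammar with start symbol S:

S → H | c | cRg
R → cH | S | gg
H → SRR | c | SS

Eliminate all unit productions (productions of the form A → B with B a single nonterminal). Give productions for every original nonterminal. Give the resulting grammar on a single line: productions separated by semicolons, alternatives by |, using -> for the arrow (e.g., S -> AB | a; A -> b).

Unit productions: R->S, S->H.
Unit pairs (A ⇒* B via units): (R,H), (R,S), (S,H).
S: inherits non-unit rules of {H, S} → SRR | SS | c | cRg.
H: inherits non-unit rules of {H} → SRR | SS | c.
R: inherits non-unit rules of {H, R, S} → SRR | SS | c | cH | cRg | gg.

S -> c | SS | SRR | cRg; H -> c | SS | SRR; R -> c | SS | cH | gg | SRR | cRg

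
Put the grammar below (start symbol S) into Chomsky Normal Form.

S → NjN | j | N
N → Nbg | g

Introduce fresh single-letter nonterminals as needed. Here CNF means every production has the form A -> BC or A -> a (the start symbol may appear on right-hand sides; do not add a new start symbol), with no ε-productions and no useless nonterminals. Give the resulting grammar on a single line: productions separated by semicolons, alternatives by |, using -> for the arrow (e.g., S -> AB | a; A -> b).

No ε-productions.
After unit-elimination: S -> g | j | Nbg | NjN; N -> g | Nbg.
TERM: introduce A -> b, B -> g, C -> j and substitute in every rule of length ≥2.
BIN: N -> NAB becomes N -> ND, D -> AB; S -> NAB becomes S -> NE, E -> AB; S -> NCN becomes S -> NF, F -> CN.

S -> g | j | NE | NF; A -> b; B -> g; C -> j; D -> AB; E -> AB; F -> CN; N -> g | ND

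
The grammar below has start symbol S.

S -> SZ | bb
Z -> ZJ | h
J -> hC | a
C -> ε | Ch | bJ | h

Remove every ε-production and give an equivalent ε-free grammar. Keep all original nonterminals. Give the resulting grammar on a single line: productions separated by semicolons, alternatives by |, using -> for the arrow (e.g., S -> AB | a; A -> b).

S -> SZ | bb; C -> h | Ch | bJ; J -> a | h | hC; Z -> h | ZJ

Nullable set: {C}.
Drop C -> ε.
C -> Ch: C nullable, giving Ch | h.
J -> hC: C nullable, giving h | hC.
Unchanged (no nullable symbols): S -> SZ; S -> bb; C -> bJ; C -> h; J -> a; Z -> ZJ; Z -> h.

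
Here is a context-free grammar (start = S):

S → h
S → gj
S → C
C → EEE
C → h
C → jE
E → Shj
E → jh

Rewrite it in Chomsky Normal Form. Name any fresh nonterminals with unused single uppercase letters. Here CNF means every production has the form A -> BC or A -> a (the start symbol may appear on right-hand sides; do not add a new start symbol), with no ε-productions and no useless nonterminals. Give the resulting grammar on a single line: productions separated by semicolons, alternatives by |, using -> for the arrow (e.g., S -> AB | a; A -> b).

No ε-productions.
After unit-elimination: S -> h | gj | jE | EEE; C -> h | jE | EEE; E -> jh | Shj.
TERM: introduce D -> g, B -> h, A -> j and substitute in every rule of length ≥2.
BIN: C -> EEE becomes C -> EF, F -> EE; E -> SBA becomes E -> SG, G -> BA; S -> EEE becomes S -> EH, H -> EE.
Drop unreachable/unproductive: C.

S -> h | AE | DA | EH; A -> j; B -> h; D -> g; E -> AB | SG; G -> BA; H -> EE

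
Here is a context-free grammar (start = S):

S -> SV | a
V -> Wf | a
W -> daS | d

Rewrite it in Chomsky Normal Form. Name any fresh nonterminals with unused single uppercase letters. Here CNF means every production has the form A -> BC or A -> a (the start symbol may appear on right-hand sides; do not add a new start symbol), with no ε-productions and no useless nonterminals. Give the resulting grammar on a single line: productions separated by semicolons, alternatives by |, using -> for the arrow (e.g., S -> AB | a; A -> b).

S -> a | SV; A -> f; B -> d; C -> a; D -> CS; V -> a | WA; W -> d | BD

No ε-productions.
No unit productions to eliminate.
TERM: introduce C -> a, B -> d, A -> f and substitute in every rule of length ≥2.
BIN: W -> BCS becomes W -> BD, D -> CS.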